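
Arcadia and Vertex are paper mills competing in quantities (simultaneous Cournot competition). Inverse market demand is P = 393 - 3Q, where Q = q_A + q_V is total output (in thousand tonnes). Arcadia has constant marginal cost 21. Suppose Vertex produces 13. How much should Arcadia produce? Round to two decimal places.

55.50

With the rival's output fixed at 13, Arcadia's profit is π_A = (393 - 3·13 - 3q_A)q_A - (21q_A) = (354 - 3q_A)q_A - (21q_A).
∂π_A/∂q_A = 333 - 6q_A = 0, so q_A = 111/2.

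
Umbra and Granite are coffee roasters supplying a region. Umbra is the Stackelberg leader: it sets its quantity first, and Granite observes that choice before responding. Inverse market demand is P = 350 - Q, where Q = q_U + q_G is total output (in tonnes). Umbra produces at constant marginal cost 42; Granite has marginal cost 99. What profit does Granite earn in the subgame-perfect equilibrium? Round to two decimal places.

1173.06

The follower Granite best-responds to any q_U: π_G = (350 - Q)q_G - 99q_G.
Setting the follower's marginal profit to zero, 251 - q_U - 2q_G = 0, i.e. q_G = (251 - q_U)/2.
Umbra substitutes q_G(q_U) into its own profit: π_U = q_U(350 - q_U - (251 - q_U)/2) - 42q_U = (449/2 - (1/2)q_U)q_U - 42q_U.
Leader FOC: 365/2 - q_U = 0, so q_U = 365/2.
Then q_G = (251 - 365/2)/2 = 137/4.
Price P = 350 - 867/4 = 533/4.
Granite's profit: (533/4 - 99)·(137/4) = 1173.0625.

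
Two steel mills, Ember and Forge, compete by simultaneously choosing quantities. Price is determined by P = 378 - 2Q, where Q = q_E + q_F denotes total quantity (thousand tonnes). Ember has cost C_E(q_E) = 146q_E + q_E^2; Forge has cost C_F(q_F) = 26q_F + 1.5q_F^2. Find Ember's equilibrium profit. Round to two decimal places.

Ember's profit: π_E = (378 - 2Q)q_E - (146q_E + q_E²). Setting ∂π_E/∂q_E = 0: 232 - 6q_E - 2(q_F) = 0.
Forge's profit: π_F = (378 - 2Q)q_F - (26q_F + (3/2)q_F²). Setting ∂π_F/∂q_F = 0: 352 - 7q_F - 2(q_E) = 0.
Best responses: q_E = (232 - 2q_F)/6, q_F = (352 - 2q_E)/7.
Solving the pair: q_E = 460/19, q_F = 824/19.
Price P = 378 - 2·(1284/19) = 242.8421.
Ember's profit: 242.8421·(460/19) - 146·(460/19) - (460/19)² = 1758.4488.

1758.45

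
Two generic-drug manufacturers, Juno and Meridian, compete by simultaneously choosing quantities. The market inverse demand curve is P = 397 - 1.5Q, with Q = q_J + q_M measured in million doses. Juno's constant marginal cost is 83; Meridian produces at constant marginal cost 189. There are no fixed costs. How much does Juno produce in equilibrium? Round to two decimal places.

Juno's profit: π_J = (397 - 1.5Q)q_J - (83q_J). Setting ∂π_J/∂q_J = 0: 314 - 3q_J - (3/2)(q_M) = 0.
Meridian's first-order condition: 208 - 3q_M - (3/2)(q_J) = 0.
Rearranging gives the reaction functions q_J = (314 - (3/2)q_M)/3 and q_M = (208 - (3/2)q_J)/3.
Solving the pair: q_J = 280/3, q_M = 68/3.

93.33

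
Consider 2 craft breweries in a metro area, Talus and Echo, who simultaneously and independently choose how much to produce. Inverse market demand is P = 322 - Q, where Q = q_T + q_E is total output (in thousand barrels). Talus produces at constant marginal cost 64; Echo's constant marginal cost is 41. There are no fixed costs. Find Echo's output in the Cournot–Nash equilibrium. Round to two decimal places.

101.33

Talus's profit: π_T = (322 - Q)q_T - (64q_T). Setting ∂π_T/∂q_T = 0: 258 - 2q_T - (q_E) = 0.
Echo's profit: π_E = (322 - Q)q_E - (41q_E). Setting ∂π_E/∂q_E = 0: 281 - 2q_E - (q_T) = 0.
Best responses: q_T = (258 - q_E)/2, q_E = (281 - q_T)/2.
Solving the pair: q_T = 235/3, q_E = 304/3.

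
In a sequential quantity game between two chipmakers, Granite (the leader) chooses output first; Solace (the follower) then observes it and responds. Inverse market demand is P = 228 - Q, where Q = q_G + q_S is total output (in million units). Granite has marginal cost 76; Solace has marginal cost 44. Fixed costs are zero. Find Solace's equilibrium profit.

Solve by backward induction. Given q_G, the follower Solace maximises π_S = (228 - q_G - q_S)q_S - 44q_S.
∂π_S/∂q_S = 184 - q_G - 2q_S = 0 gives the reaction function q_S = (184 - q_G)/2.
The leader anticipates this reaction. Substituting into P = 228 - Q gives P = 136 - (1/2)q_G, so π_G = (136 - (1/2)q_G)q_G - 76q_G.
Maximising: ∂π_G/∂q_G = 60 - q_G = 0, giving q_G = 60.
Then q_S = (184 - 60)/2 = 62.
Price P = 228 - 122 = 106.
Solace's profit: (106 - 44)·62 = 3844.

3844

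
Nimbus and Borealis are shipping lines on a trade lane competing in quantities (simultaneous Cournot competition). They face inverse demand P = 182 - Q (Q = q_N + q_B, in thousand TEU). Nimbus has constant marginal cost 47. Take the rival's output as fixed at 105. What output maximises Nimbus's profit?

15

With the rival's output fixed at 105, Nimbus's profit is π_N = (182 - 105 - q_N)q_N - (47q_N) = (77 - q_N)q_N - (47q_N).
∂π_N/∂q_N = 30 - 2q_N = 0, so q_N = 15.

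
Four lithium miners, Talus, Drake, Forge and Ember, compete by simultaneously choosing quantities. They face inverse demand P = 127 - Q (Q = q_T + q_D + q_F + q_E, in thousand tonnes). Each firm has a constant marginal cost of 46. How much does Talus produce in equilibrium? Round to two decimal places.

16.20

A representative firm's profit is π_i = q_i(127 - Q) - 46q_i.
Setting ∂π_i/∂q_i = 0 with rivals' quantities fixed: 81 - 2q_i - Σ_{j≠i} q_j = 0.
By symmetry each firm produces the same amount; substituting Σ_{j≠i} q_j = 3q_i yields q_i = 81/5.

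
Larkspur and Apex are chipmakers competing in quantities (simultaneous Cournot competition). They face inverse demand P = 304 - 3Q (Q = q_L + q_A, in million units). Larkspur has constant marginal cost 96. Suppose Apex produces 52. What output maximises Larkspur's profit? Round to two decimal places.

8.67

With the rival's output fixed at 52, Larkspur's profit is π_L = (304 - 3·52 - 3q_L)q_L - (96q_L) = (148 - 3q_L)q_L - (96q_L).
∂π_L/∂q_L = 52 - 6q_L = 0, so q_L = 26/3.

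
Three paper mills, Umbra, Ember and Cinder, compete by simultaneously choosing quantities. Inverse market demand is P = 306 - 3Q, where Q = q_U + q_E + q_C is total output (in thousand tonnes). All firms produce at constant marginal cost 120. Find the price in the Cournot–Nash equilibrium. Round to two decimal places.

Each firm earns π_i = (306 - 3Q)q_i - 120q_i.
First-order condition (treating rivals' output as given): 186 - 6q_i - 3·Σ_{j≠i} q_j = 0.
By symmetry each firm produces the same amount; substituting Σ_{j≠i} q_j = 2q_i yields q_i = 186/12 = 31/2.
Total output Q = 93/2, so price P = 306 - 3·(93/2) = 333/2.

166.50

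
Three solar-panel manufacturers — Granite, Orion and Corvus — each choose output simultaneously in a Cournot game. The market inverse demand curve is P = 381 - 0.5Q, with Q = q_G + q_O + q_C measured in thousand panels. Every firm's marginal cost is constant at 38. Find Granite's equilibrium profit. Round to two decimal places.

A representative firm's profit is π_i = q_i(381 - 0.5Q) - 38q_i.
Setting ∂π_i/∂q_i = 0 with rivals' quantities fixed: 343 - q_i - (1/2)·Σ_{j≠i} q_j = 0.
By symmetry each firm produces the same amount; substituting Σ_{j≠i} q_j = 2q_i yields q_i = 343/2.
Price P = 381 - (1/2)·(1029/2) = 495/4.
Granite's profit: (495/4 - 38)·(343/2) = 14706.1250.

14706.13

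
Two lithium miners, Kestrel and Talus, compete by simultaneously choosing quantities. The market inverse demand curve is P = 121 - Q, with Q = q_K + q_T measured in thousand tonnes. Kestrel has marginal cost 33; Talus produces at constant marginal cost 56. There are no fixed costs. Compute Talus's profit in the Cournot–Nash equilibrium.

196

Kestrel's profit: π_K = (121 - Q)q_K - (33q_K). Setting ∂π_K/∂q_K = 0: 88 - 2q_K - (q_T) = 0.
Talus's profit: π_T = (121 - Q)q_T - (56q_T). Setting ∂π_T/∂q_T = 0: 65 - 2q_T - (q_K) = 0.
Rearranging gives the reaction functions q_K = (88 - q_T)/2 and q_T = (65 - q_K)/2.
Solving the pair: q_K = 37, q_T = 14.
Price P = 121 - 51 = 70.
Talus's profit: (70 - 56)·14 = 196.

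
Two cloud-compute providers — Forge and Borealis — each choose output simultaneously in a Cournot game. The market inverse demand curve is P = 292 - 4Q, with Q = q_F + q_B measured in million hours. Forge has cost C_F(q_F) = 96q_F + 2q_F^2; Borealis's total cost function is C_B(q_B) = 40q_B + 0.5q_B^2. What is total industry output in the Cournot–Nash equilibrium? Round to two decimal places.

Forge's profit: π_F = (292 - 4Q)q_F - (96q_F + 2q_F²). Setting ∂π_F/∂q_F = 0: 196 - 12q_F - 4(q_B) = 0.
Borealis's profit: π_B = (292 - 4Q)q_B - (40q_B + (1/2)q_B²). Setting ∂π_B/∂q_B = 0: 252 - 9q_B - 4(q_F) = 0.
Rearranging gives the reaction functions q_F = (196 - 4q_B)/12 and q_B = (252 - 4q_F)/9.
Substituting one into the other gives q_F = 189/23 and q_B = 560/23.
Total output Q = 189/23 + 560/23 = 749/23.

32.57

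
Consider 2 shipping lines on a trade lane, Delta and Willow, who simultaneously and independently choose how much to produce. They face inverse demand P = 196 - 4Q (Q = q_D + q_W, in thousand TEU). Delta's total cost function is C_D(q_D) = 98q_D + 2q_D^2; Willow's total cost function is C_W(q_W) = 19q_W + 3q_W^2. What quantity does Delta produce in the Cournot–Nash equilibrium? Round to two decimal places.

Delta's profit: π_D = (196 - 4Q)q_D - (98q_D + 2q_D²). Setting ∂π_D/∂q_D = 0: 98 - 12q_D - 4(q_W) = 0.
Willow's first-order condition: 177 - 14q_W - 4(q_D) = 0.
Rearranging gives the reaction functions q_D = (98 - 4q_W)/12 and q_W = (177 - 4q_D)/14.
Substituting one into the other gives q_D = 83/19 and q_W = 433/38.

4.37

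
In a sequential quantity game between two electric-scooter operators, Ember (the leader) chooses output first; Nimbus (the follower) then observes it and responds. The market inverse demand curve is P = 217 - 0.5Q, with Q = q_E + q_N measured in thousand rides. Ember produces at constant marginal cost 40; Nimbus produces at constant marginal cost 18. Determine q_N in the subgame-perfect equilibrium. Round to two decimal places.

Solve by backward induction. Given q_E, the follower Nimbus maximises π_N = (217 - (1/2)q_E - (1/2)q_N)q_N - 18q_N.
Setting the follower's marginal profit to zero, 199 - (1/2)q_E - q_N = 0, i.e. q_N = (199 - (1/2)q_E).
Ember substitutes q_N(q_E) into its own profit: π_E = q_E(217 - (1/2)q_E - (199 - (1/2)q_E)/2) - 40q_E = (235/2 - (1/4)q_E)q_E - 40q_E.
The leader's first-order condition 155/2 - (1/2)q_E = 0 yields q_E = 155.
Then q_N = (199 - (1/2)·155) = 243/2.

121.50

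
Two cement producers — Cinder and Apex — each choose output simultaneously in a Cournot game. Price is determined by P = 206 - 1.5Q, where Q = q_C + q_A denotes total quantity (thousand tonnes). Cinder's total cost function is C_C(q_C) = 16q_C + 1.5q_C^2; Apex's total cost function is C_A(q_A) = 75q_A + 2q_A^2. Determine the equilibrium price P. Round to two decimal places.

Cinder's profit: π_C = (206 - 1.5Q)q_C - (16q_C + (3/2)q_C²). Setting ∂π_C/∂q_C = 0: 190 - 6q_C - (3/2)(q_A) = 0.
Apex's profit: π_A = (206 - 1.5Q)q_A - (75q_A + 2q_A²). Setting ∂π_A/∂q_A = 0: 131 - 7q_A - (3/2)(q_C) = 0.
So q_C = (190 - (3/2)q_A)/6 and q_A = (131 - (3/2)q_C)/7.
Solving the pair: q_C = 28.5157, q_A = 668/53.
Total output Q = 41.1195, so price P = 206 - (3/2)·41.1195 = 144.3208.

144.32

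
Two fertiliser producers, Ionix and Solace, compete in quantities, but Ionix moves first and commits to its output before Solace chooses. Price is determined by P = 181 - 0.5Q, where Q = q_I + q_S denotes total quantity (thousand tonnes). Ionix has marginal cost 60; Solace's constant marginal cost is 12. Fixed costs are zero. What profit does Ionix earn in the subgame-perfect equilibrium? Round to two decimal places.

1332.25

Solve by backward induction. Given q_I, the follower Solace maximises π_S = (181 - (1/2)q_I - (1/2)q_S)q_S - 12q_S.
∂π_S/∂q_S = 169 - (1/2)q_I - q_S = 0 gives the reaction function q_S = (169 - (1/2)q_I).
Ionix substitutes q_S(q_I) into its own profit: π_I = q_I(181 - (1/2)q_I - (169 - (1/2)q_I)/2) - 60q_I = (193/2 - (1/4)q_I)q_I - 60q_I.
The leader's first-order condition 73/2 - (1/2)q_I = 0 yields q_I = 73.
Then q_S = (169 - (1/2)·73) = 265/2.
Price P = 181 - (1/2)·(411/2) = 313/4.
Ionix's profit: (313/4 - 60)·73 = 1332.2500.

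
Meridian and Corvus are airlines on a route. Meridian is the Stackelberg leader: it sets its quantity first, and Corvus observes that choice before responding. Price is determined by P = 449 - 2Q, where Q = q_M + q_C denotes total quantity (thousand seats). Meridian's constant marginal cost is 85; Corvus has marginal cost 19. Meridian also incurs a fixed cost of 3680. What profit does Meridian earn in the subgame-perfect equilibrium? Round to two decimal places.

1870.25

Solve by backward induction. Given q_M, the follower Corvus maximises π_C = (449 - 2q_M - 2q_C)q_C - 19q_C.
Follower FOC: 430 - 2q_M - 4q_C = 0, so q_C(q_M) = (430 - 2q_M)/4.
The leader anticipates this reaction. Substituting into P = 449 - 2Q gives P = 234 - q_M, so π_M = (234 - q_M)q_M - 85q_M.
Maximising: ∂π_M/∂q_M = 149 - 2q_M = 0, giving q_M = 149/2.
Then q_C = (430 - 2·(149/2))/4 = 281/4.
Price P = 449 - 2·(579/4) = 319/2.
Meridian's profit: (319/2 - 85)·(149/2) - 3680 = 1870.2500.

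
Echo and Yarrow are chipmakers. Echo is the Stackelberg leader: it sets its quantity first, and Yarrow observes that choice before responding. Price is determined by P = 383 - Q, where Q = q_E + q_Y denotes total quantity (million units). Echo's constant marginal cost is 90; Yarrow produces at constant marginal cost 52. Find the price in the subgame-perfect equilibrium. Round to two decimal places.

153.75

The follower Yarrow best-responds to any q_E: π_Y = (383 - Q)q_Y - 52q_Y.
Setting the follower's marginal profit to zero, 331 - q_E - 2q_Y = 0, i.e. q_Y = (331 - q_E)/2.
Echo substitutes q_Y(q_E) into its own profit: π_E = q_E(383 - q_E - (331 - q_E)/2) - 90q_E = (435/2 - (1/2)q_E)q_E - 90q_E.
Leader FOC: 255/2 - q_E = 0, so q_E = 255/2.
Then q_Y = (331 - 255/2)/2 = 407/4.
Total output Q = 917/4, so price P = 383 - 917/4 = 615/4.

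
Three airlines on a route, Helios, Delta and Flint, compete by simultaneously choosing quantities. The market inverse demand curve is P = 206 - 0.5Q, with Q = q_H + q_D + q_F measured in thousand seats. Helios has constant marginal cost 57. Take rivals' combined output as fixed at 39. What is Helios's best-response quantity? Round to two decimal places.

129.50

With rivals' combined output fixed at 39, Helios's profit is π_H = (206 - (1/2)·39 - (1/2)q_H)q_H - (57q_H) = (373/2 - (1/2)q_H)q_H - (57q_H).
∂π_H/∂q_H = 259/2 - q_H = 0, so q_H = 259/2.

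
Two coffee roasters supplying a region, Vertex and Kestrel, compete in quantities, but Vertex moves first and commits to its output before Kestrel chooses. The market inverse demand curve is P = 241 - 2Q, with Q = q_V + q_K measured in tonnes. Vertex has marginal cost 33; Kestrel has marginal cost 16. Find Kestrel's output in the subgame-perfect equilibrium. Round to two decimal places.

32.38

The follower Kestrel best-responds to any q_V: π_K = (241 - 2Q)q_K - 16q_K.
∂π_K/∂q_K = 225 - 2q_V - 4q_K = 0 gives the reaction function q_K = (225 - 2q_V)/4.
The leader anticipates this reaction. Substituting into P = 241 - 2Q gives P = 257/2 - q_V, so π_V = (257/2 - q_V)q_V - 33q_V.
Maximising: ∂π_V/∂q_V = 191/2 - 2q_V = 0, giving q_V = 191/4.
Then q_K = (225 - 2·(191/4))/4 = 259/8.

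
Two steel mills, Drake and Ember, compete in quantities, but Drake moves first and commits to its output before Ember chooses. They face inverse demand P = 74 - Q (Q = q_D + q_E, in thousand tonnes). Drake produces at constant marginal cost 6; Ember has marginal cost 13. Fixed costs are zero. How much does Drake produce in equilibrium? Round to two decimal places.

The follower Ember best-responds to any q_D: π_E = (74 - Q)q_E - 13q_E.
∂π_E/∂q_E = 61 - q_D - 2q_E = 0 gives the reaction function q_E = (61 - q_D)/2.
Drake substitutes q_E(q_D) into its own profit: π_D = q_D(74 - q_D - (61 - q_D)/2) - 6q_D = (87/2 - (1/2)q_D)q_D - 6q_D.
Maximising: ∂π_D/∂q_D = 75/2 - q_D = 0, giving q_D = 75/2.
Then q_E = (61 - 75/2)/2 = 47/4.

37.50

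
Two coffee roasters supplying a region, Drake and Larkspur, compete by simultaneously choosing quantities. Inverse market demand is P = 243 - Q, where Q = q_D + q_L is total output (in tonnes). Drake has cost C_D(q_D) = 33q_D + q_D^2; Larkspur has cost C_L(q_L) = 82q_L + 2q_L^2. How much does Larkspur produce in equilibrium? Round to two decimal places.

Drake's profit: π_D = (243 - Q)q_D - (33q_D + q_D²). Setting ∂π_D/∂q_D = 0: 210 - 4q_D - (q_L) = 0.
Larkspur's first-order condition: 161 - 6q_L - (q_D) = 0.
Best responses: q_D = (210 - q_L)/4, q_L = (161 - q_D)/6.
Solving the pair: q_D = 1099/23, q_L = 434/23.

18.87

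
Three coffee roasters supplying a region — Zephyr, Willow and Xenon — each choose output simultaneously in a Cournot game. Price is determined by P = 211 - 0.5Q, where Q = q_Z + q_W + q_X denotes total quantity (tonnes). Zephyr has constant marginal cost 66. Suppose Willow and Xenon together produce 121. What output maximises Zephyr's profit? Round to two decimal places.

With rivals' combined output fixed at 121, Zephyr's profit is π_Z = (211 - (1/2)·121 - (1/2)q_Z)q_Z - (66q_Z) = (301/2 - (1/2)q_Z)q_Z - (66q_Z).
∂π_Z/∂q_Z = 169/2 - q_Z = 0, so q_Z = 169/2.

84.50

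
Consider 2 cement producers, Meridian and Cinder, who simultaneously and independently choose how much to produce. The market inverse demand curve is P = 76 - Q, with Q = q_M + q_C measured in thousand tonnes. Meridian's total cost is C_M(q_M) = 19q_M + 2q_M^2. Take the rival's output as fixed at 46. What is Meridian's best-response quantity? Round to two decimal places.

With the rival's output fixed at 46, Meridian's profit is π_M = (76 - 46 - q_M)q_M - (19q_M + 2q_M²) = (30 - q_M)q_M - (19q_M + 2q_M²).
∂π_M/∂q_M = 11 - 6q_M = 0, so q_M = 11/6.

1.83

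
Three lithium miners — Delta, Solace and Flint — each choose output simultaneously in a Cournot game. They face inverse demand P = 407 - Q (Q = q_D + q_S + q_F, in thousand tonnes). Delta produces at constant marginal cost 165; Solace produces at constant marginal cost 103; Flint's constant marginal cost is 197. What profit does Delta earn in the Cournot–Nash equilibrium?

Delta's profit: π_D = (407 - Q)q_D - (165q_D). Setting ∂π_D/∂q_D = 0: 242 - 2q_D - (q_S + q_F) = 0.
Solace's first-order condition: 304 - 2q_S - (q_D + q_F) = 0.
Flint's profit: π_F = (407 - Q)q_F - (197q_F). Setting ∂π_F/∂q_F = 0: 210 - 2q_F - (q_D + q_S) = 0.
Summing all 3 equations gives 756 − 4Q = 0, hence Q = 189.
Back-substituting: q_D = (242 − 189) = 53, q_S = (304 − 189) = 115, q_F = (210 − 189) = 21.
Price P = 407 - 189 = 218.
Delta's profit: (218 - 165)·53 = 2809.

2809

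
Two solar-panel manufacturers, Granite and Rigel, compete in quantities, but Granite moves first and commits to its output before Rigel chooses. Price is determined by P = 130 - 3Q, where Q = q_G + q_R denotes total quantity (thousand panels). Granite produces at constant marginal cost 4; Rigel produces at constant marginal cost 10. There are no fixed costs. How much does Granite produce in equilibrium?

Solve by backward induction. Given q_G, the follower Rigel maximises π_R = (130 - 3q_G - 3q_R)q_R - 10q_R.
Setting the follower's marginal profit to zero, 120 - 3q_G - 6q_R = 0, i.e. q_R = (120 - 3q_G)/6.
The leader anticipates this reaction. Substituting into P = 130 - 3Q gives P = 70 - (3/2)q_G, so π_G = (70 - (3/2)q_G)q_G - 4q_G.
Maximising: ∂π_G/∂q_G = 66 - 3q_G = 0, giving q_G = 22.
Then q_R = (120 - 3·22)/6 = 9.

22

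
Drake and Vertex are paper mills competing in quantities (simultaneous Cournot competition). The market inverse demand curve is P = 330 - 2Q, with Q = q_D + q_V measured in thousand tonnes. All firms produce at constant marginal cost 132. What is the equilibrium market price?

A representative firm's profit is π_i = q_i(330 - 2Q) - 132q_i.
First-order condition (treating rivals' output as given): 198 - 4q_i - 2q_j = 0.
With identical firms every q_j equals q_i, so q_j = q_i and 198 = 6q_i, giving q_i = 33.
Total output Q = 66, so price P = 330 - 2·66 = 198.

198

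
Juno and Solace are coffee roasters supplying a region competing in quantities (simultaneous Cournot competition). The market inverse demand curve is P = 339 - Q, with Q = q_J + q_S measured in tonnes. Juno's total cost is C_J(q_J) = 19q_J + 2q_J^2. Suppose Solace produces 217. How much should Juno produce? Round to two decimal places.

17.17

With the rival's output fixed at 217, Juno's profit is π_J = (339 - 217 - q_J)q_J - (19q_J + 2q_J²) = (122 - q_J)q_J - (19q_J + 2q_J²).
∂π_J/∂q_J = 103 - 6q_J = 0, so q_J = 103/6.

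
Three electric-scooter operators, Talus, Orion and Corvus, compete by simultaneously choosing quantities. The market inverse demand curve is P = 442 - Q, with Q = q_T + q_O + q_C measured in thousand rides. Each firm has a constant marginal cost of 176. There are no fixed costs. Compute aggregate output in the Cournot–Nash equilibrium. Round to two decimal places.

199.50

Each firm earns π_i = (442 - Q)q_i - 176q_i.
Setting ∂π_i/∂q_i = 0 with rivals' quantities fixed: 266 - 2q_i - Σ_{j≠i} q_j = 0.
By symmetry each firm produces the same amount; substituting Σ_{j≠i} q_j = 2q_i yields q_i = 266/4 = 133/2.
Total output Q = 133/2 + 133/2 + 133/2 = 399/2.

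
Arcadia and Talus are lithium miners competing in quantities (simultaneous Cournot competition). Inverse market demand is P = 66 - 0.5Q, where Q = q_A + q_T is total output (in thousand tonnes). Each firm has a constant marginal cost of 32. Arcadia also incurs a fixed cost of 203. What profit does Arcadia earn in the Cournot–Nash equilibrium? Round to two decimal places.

53.89

A representative firm's profit is π_i = q_i(66 - 0.5Q) - 32q_i.
Setting ∂π_i/∂q_i = 0 with rivals' quantities fixed: 34 - q_i - (1/2)q_j = 0.
With identical firms every q_j equals q_i, so q_j = q_i and 34 = (3/2)q_i, giving q_i = 68/3.
Price P = 66 - (1/2)·(136/3) = 130/3.
Arcadia's profit: (130/3 - 32)·(68/3) - 203 = 485/9.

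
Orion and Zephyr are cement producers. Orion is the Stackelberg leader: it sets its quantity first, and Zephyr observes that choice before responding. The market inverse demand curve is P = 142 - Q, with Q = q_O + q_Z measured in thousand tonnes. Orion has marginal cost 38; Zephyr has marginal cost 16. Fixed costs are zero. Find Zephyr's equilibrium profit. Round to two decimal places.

1806.25

Solve by backward induction. Given q_O, the follower Zephyr maximises π_Z = (142 - q_O - q_Z)q_Z - 16q_Z.
∂π_Z/∂q_Z = 126 - q_O - 2q_Z = 0 gives the reaction function q_Z = (126 - q_O)/2.
The leader anticipates this reaction. Substituting into P = 142 - Q gives P = 79 - (1/2)q_O, so π_O = (79 - (1/2)q_O)q_O - 38q_O.
Leader FOC: 41 - q_O = 0, so q_O = 41.
Then q_Z = (126 - 41)/2 = 85/2.
Price P = 142 - 167/2 = 117/2.
Zephyr's profit: (117/2 - 16)·(85/2) = 1806.2500.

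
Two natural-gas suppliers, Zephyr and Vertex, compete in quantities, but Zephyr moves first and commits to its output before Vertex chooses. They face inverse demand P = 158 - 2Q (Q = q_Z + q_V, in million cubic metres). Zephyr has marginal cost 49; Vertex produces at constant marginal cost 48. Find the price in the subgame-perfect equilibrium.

76

The follower Vertex best-responds to any q_Z: π_V = (158 - 2Q)q_V - 48q_V.
Follower FOC: 110 - 2q_Z - 4q_V = 0, so q_V(q_Z) = (110 - 2q_Z)/4.
Zephyr substitutes q_V(q_Z) into its own profit: π_Z = q_Z(158 - 2q_Z - (110 - 2q_Z)/2) - 49q_Z = (103 - q_Z)q_Z - 49q_Z.
Maximising: ∂π_Z/∂q_Z = 54 - 2q_Z = 0, giving q_Z = 27.
Then q_V = (110 - 2·27)/4 = 14.
Total output Q = 41, so price P = 158 - 2·41 = 76.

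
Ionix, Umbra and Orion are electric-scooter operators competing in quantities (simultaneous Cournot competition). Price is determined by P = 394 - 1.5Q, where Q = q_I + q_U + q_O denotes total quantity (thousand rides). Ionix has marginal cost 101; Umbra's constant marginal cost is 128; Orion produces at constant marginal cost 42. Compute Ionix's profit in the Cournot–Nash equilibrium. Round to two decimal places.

Ionix's profit: π_I = (394 - 1.5Q)q_I - (101q_I). Setting ∂π_I/∂q_I = 0: 293 - 3q_I - (3/2)(q_U + q_O) = 0.
Umbra's profit: π_U = (394 - 1.5Q)q_U - (128q_U). Setting ∂π_U/∂q_U = 0: 266 - 3q_U - (3/2)(q_I + q_O) = 0.
Orion's profit: π_O = (394 - 1.5Q)q_O - (42q_O). Setting ∂π_O/∂q_O = 0: 352 - 3q_O - (3/2)(q_I + q_U) = 0.
Adding the 3 first-order conditions: 911 − 6Q = 0, so Q = 911/6.
Back-substituting: q_I = (293 − 911/4)/(3/2) = 87/2, q_U = (266 − 911/4)/(3/2) = 51/2, q_O = (352 − 911/4)/(3/2) = 497/6.
Price P = 394 - (3/2)·(911/6) = 665/4.
Ionix's profit: (665/4 - 101)·(87/2) = 2838.3750.

2838.38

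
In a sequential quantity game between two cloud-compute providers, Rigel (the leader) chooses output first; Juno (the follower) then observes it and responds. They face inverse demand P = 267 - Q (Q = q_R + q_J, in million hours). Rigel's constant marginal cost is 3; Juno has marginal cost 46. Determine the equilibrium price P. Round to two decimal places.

Solve by backward induction. Given q_R, the follower Juno maximises π_J = (267 - q_R - q_J)q_J - 46q_J.
Setting the follower's marginal profit to zero, 221 - q_R - 2q_J = 0, i.e. q_J = (221 - q_R)/2.
The leader anticipates this reaction. Substituting into P = 267 - Q gives P = 313/2 - (1/2)q_R, so π_R = (313/2 - (1/2)q_R)q_R - 3q_R.
Leader FOC: 307/2 - q_R = 0, so q_R = 307/2.
Then q_J = (221 - 307/2)/2 = 135/4.
Total output Q = 749/4, so price P = 267 - 749/4 = 319/4.

79.75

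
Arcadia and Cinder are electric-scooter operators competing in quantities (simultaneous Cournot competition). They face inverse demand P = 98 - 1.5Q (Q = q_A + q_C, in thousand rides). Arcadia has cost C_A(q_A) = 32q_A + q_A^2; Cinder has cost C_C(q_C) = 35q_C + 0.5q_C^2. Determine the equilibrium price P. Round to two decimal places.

Arcadia's profit: π_A = (98 - 1.5Q)q_A - (32q_A + q_A²). Setting ∂π_A/∂q_A = 0: 66 - 5q_A - (3/2)(q_C) = 0.
Cinder's profit: π_C = (98 - 1.5Q)q_C - (35q_C + (1/2)q_C²). Setting ∂π_C/∂q_C = 0: 63 - 4q_C - (3/2)(q_A) = 0.
Best responses: q_A = (66 - (3/2)q_C)/5, q_C = (63 - (3/2)q_A)/4.
Substituting one into the other gives q_A = 678/71 and q_C = 864/71.
Total output Q = 1542/71, so price P = 98 - (3/2)·(1542/71) = 65.4225.

65.42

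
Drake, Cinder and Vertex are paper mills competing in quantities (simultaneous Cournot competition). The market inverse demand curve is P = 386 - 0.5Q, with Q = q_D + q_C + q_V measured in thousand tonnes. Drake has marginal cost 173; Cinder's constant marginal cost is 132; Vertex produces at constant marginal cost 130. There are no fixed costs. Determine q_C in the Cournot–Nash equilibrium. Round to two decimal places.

146.50

Drake's profit: π_D = (386 - 0.5Q)q_D - (173q_D). Setting ∂π_D/∂q_D = 0: 213 - q_D - (1/2)(q_C + q_V) = 0.
Cinder's profit: π_C = (386 - 0.5Q)q_C - (132q_C). Setting ∂π_C/∂q_C = 0: 254 - q_C - (1/2)(q_D + q_V) = 0.
Vertex's profit: π_V = (386 - 0.5Q)q_V - (130q_V). Setting ∂π_V/∂q_V = 0: 256 - q_V - (1/2)(q_D + q_C) = 0.
Summing all 3 equations gives 723 − 2Q = 0, hence Q = 723/2.
Back-substituting: q_D = (213 − 723/4)/(1/2) = 129/2, q_C = (254 − 723/4)/(1/2) = 293/2, q_V = (256 − 723/4)/(1/2) = 301/2.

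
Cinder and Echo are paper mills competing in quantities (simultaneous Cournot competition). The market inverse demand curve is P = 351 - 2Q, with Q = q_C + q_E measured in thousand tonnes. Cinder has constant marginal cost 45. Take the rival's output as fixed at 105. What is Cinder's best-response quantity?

With the rival's output fixed at 105, Cinder's profit is π_C = (351 - 2·105 - 2q_C)q_C - (45q_C) = (141 - 2q_C)q_C - (45q_C).
∂π_C/∂q_C = 96 - 4q_C = 0, so q_C = 24.

24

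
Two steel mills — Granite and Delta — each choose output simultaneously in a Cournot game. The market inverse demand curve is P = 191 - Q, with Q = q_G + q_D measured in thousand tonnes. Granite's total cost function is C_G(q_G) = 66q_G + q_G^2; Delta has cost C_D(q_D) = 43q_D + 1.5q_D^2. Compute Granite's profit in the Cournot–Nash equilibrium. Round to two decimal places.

1260.55

Granite's profit: π_G = (191 - Q)q_G - (66q_G + q_G²). Setting ∂π_G/∂q_G = 0: 125 - 4q_G - (q_D) = 0.
Delta's first-order condition: 148 - 5q_D - (q_G) = 0.
So q_G = (125 - q_D)/4 and q_D = (148 - q_G)/5.
Solving the pair: q_G = 477/19, q_D = 467/19.
Price P = 191 - 944/19 = 141.3158.
Granite's profit: 141.3158·(477/19) - 66·(477/19) - (477/19)² = 1260.5485.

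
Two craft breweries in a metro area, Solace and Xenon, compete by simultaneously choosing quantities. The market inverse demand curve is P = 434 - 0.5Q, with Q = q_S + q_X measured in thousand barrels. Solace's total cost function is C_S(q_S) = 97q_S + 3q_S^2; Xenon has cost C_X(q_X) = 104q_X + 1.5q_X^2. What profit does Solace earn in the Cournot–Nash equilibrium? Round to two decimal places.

Solace's profit: π_S = (434 - 0.5Q)q_S - (97q_S + 3q_S²). Setting ∂π_S/∂q_S = 0: 337 - 7q_S - (1/2)(q_X) = 0.
Xenon's profit: π_X = (434 - 0.5Q)q_X - (104q_X + (3/2)q_X²). Setting ∂π_X/∂q_X = 0: 330 - 4q_X - (1/2)(q_S) = 0.
So q_S = (337 - (1/2)q_X)/7 and q_X = (330 - (1/2)q_S)/4.
Substituting one into the other gives q_S = 42.6306 and q_X = 77.1712.
Price P = 434 - (1/2)·119.8018 = 374.0991.
Solace's profit: 374.0991·42.6306 - 97·42.6306 - 3·42.6306² = 6360.7973.

6360.80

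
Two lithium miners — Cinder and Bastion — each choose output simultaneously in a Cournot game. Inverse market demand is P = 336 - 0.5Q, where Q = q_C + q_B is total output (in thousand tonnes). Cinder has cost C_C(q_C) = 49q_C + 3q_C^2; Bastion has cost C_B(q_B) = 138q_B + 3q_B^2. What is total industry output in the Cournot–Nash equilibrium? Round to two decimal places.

64.67

Cinder's profit: π_C = (336 - 0.5Q)q_C - (49q_C + 3q_C²). Setting ∂π_C/∂q_C = 0: 287 - 7q_C - (1/2)(q_B) = 0.
Bastion's profit: π_B = (336 - 0.5Q)q_B - (138q_B + 3q_B²). Setting ∂π_B/∂q_B = 0: 198 - 7q_B - (1/2)(q_C) = 0.
Best responses: q_C = (287 - (1/2)q_B)/7, q_B = (198 - (1/2)q_C)/7.
Substituting one into the other gives q_C = 1528/39 and q_B = 994/39.
Total output Q = 1528/39 + 994/39 = 194/3.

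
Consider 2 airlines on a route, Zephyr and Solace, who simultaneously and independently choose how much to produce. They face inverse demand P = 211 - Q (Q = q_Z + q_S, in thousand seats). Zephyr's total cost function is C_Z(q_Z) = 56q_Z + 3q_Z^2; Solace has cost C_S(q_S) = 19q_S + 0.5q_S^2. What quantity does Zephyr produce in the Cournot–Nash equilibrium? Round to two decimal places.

11.87

Zephyr's profit: π_Z = (211 - Q)q_Z - (56q_Z + 3q_Z²). Setting ∂π_Z/∂q_Z = 0: 155 - 8q_Z - (q_S) = 0.
Solace's profit: π_S = (211 - Q)q_S - (19q_S + (1/2)q_S²). Setting ∂π_S/∂q_S = 0: 192 - 3q_S - (q_Z) = 0.
So q_Z = (155 - q_S)/8 and q_S = (192 - q_Z)/3.
Substituting one into the other gives q_Z = 273/23 and q_S = 1381/23.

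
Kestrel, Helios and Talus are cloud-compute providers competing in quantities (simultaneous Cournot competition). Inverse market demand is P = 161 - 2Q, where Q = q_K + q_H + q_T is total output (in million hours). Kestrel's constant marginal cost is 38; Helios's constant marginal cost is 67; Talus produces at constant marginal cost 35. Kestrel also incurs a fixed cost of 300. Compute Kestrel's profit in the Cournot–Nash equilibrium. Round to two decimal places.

393.78

Kestrel's profit: π_K = (161 - 2Q)q_K - (38q_K). Setting ∂π_K/∂q_K = 0: 123 - 4q_K - 2(q_H + q_T) = 0.
Helios's first-order condition: 94 - 4q_H - 2(q_K + q_T) = 0.
Talus's profit: π_T = (161 - 2Q)q_T - (35q_T). Setting ∂π_T/∂q_T = 0: 126 - 4q_T - 2(q_K + q_H) = 0.
Summing all 3 equations gives 343 − 8Q = 0, hence Q = 343/8.
Back-substituting: q_K = (123 − 343/4)/2 = 149/8, q_H = (94 − 343/4)/2 = 33/8, q_T = (126 − 343/4)/2 = 161/8.
Price P = 161 - 2·(343/8) = 301/4.
Kestrel's profit: (301/4 - 38)·(149/8) - 300 = 393.7813.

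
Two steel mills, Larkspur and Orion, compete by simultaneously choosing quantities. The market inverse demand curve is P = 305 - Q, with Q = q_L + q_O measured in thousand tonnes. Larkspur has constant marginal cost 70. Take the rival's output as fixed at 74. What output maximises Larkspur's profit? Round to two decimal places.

80.50

With the rival's output fixed at 74, Larkspur's profit is π_L = (305 - 74 - q_L)q_L - (70q_L) = (231 - q_L)q_L - (70q_L).
∂π_L/∂q_L = 161 - 2q_L = 0, so q_L = 161/2.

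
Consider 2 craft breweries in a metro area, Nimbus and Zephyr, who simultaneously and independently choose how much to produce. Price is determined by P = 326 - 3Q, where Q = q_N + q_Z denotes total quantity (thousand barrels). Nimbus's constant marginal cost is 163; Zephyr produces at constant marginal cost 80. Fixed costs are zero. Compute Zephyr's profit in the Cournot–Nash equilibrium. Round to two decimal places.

Nimbus's profit: π_N = (326 - 3Q)q_N - (163q_N). Setting ∂π_N/∂q_N = 0: 163 - 6q_N - 3(q_Z) = 0.
Zephyr's profit: π_Z = (326 - 3Q)q_Z - (80q_Z). Setting ∂π_Z/∂q_Z = 0: 246 - 6q_Z - 3(q_N) = 0.
Rearranging gives the reaction functions q_N = (163 - 3q_Z)/6 and q_Z = (246 - 3q_N)/6.
Solving the pair: q_N = 80/9, q_Z = 329/9.
Price P = 326 - 3·(409/9) = 569/3.
Zephyr's profit: (569/3 - 80)·(329/9) = 4008.9259.

4008.93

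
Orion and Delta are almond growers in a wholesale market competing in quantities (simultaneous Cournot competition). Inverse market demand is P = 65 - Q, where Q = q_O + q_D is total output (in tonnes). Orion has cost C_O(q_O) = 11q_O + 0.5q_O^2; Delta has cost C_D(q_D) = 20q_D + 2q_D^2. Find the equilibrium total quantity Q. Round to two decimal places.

Orion's profit: π_O = (65 - Q)q_O - (11q_O + (1/2)q_O²). Setting ∂π_O/∂q_O = 0: 54 - 3q_O - (q_D) = 0.
Delta's profit: π_D = (65 - Q)q_D - (20q_D + 2q_D²). Setting ∂π_D/∂q_D = 0: 45 - 6q_D - (q_O) = 0.
Rearranging gives the reaction functions q_O = (54 - q_D)/3 and q_D = (45 - q_O)/6.
Solving the pair: q_O = 279/17, q_D = 81/17.
Total output Q = 279/17 + 81/17 = 360/17.

21.18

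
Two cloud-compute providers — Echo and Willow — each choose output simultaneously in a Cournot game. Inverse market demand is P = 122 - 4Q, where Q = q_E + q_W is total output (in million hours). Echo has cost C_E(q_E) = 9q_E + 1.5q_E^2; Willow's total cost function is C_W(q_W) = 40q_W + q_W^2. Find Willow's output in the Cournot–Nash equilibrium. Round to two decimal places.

4.79

Echo's profit: π_E = (122 - 4Q)q_E - (9q_E + (3/2)q_E²). Setting ∂π_E/∂q_E = 0: 113 - 11q_E - 4(q_W) = 0.
Willow's profit: π_W = (122 - 4Q)q_W - (40q_W + q_W²). Setting ∂π_W/∂q_W = 0: 82 - 10q_W - 4(q_E) = 0.
Rearranging gives the reaction functions q_E = (113 - 4q_W)/11 and q_W = (82 - 4q_E)/10.
Solving the pair: q_E = 401/47, q_W = 225/47.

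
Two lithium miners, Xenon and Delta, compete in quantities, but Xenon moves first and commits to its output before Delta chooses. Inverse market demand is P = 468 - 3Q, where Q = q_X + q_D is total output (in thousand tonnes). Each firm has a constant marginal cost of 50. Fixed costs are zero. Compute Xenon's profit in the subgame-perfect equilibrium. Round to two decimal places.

The follower Delta best-responds to any q_X: π_D = (468 - 3Q)q_D - 50q_D.
Follower FOC: 418 - 3q_X - 6q_D = 0, so q_D(q_X) = (418 - 3q_X)/6.
The leader anticipates this reaction. Substituting into P = 468 - 3Q gives P = 259 - (3/2)q_X, so π_X = (259 - (3/2)q_X)q_X - 50q_X.
The leader's first-order condition 209 - 3q_X = 0 yields q_X = 209/3.
Then q_D = (418 - 3·(209/3))/6 = 209/6.
Price P = 468 - 3·(209/2) = 309/2.
Xenon's profit: (309/2 - 50)·(209/3) = 7280.1667.

7280.17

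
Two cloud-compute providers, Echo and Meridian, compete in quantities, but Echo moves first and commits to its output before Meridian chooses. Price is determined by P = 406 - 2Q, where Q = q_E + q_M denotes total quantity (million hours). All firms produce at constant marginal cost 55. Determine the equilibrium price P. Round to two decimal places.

Solve by backward induction. Given q_E, the follower Meridian maximises π_M = (406 - 2q_E - 2q_M)q_M - 55q_M.
Setting the follower's marginal profit to zero, 351 - 2q_E - 4q_M = 0, i.e. q_M = (351 - 2q_E)/4.
The leader anticipates this reaction. Substituting into P = 406 - 2Q gives P = 461/2 - q_E, so π_E = (461/2 - q_E)q_E - 55q_E.
The leader's first-order condition 351/2 - 2q_E = 0 yields q_E = 351/4.
Then q_M = (351 - 2·(351/4))/4 = 351/8.
Total output Q = 1053/8, so price P = 406 - 2·(1053/8) = 571/4.

142.75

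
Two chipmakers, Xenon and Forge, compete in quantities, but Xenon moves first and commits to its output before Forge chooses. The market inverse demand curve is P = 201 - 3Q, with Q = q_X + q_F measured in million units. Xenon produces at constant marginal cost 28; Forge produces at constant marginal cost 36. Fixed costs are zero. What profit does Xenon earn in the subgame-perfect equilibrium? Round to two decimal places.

Solve by backward induction. Given q_X, the follower Forge maximises π_F = (201 - 3q_X - 3q_F)q_F - 36q_F.
Setting the follower's marginal profit to zero, 165 - 3q_X - 6q_F = 0, i.e. q_F = (165 - 3q_X)/6.
Xenon substitutes q_F(q_X) into its own profit: π_X = q_X(201 - 3q_X - (165 - 3q_X)/2) - 28q_X = (237/2 - (3/2)q_X)q_X - 28q_X.
Maximising: ∂π_X/∂q_X = 181/2 - 3q_X = 0, giving q_X = 181/6.
Then q_F = (165 - 3·(181/6))/6 = 149/12.
Price P = 201 - 3·(511/12) = 293/4.
Xenon's profit: (293/4 - 28)·(181/6) = 1365.0417.

1365.04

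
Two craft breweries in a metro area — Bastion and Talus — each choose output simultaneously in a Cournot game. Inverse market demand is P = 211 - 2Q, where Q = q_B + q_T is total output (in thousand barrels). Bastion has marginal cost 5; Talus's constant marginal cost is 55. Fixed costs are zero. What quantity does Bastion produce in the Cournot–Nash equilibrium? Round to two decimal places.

Bastion's profit: π_B = (211 - 2Q)q_B - (5q_B). Setting ∂π_B/∂q_B = 0: 206 - 4q_B - 2(q_T) = 0.
Talus's first-order condition: 156 - 4q_T - 2(q_B) = 0.
So q_B = (206 - 2q_T)/4 and q_T = (156 - 2q_B)/4.
Substituting one into the other gives q_B = 128/3 and q_T = 53/3.

42.67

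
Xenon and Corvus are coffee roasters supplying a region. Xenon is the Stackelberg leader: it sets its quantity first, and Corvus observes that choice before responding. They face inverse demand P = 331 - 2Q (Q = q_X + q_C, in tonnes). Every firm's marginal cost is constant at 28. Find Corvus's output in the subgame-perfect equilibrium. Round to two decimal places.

The follower Corvus best-responds to any q_X: π_C = (331 - 2Q)q_C - 28q_C.
∂π_C/∂q_C = 303 - 2q_X - 4q_C = 0 gives the reaction function q_C = (303 - 2q_X)/4.
The leader anticipates this reaction. Substituting into P = 331 - 2Q gives P = 359/2 - q_X, so π_X = (359/2 - q_X)q_X - 28q_X.
Leader FOC: 303/2 - 2q_X = 0, so q_X = 303/4.
Then q_C = (303 - 2·(303/4))/4 = 303/8.

37.88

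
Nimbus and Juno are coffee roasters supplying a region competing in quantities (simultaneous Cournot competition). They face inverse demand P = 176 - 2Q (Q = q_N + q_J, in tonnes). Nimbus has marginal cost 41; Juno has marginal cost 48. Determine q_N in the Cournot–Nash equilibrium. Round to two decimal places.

Nimbus's profit: π_N = (176 - 2Q)q_N - (41q_N). Setting ∂π_N/∂q_N = 0: 135 - 4q_N - 2(q_J) = 0.
Juno's first-order condition: 128 - 4q_J - 2(q_N) = 0.
Best responses: q_N = (135 - 2q_J)/4, q_J = (128 - 2q_N)/4.
Solving the pair: q_N = 71/3, q_J = 121/6.

23.67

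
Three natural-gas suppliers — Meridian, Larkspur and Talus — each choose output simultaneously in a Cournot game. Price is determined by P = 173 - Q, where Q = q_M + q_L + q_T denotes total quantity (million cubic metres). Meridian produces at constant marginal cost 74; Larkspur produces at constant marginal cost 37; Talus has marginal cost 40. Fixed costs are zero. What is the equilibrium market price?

81

Meridian's profit: π_M = (173 - Q)q_M - (74q_M). Setting ∂π_M/∂q_M = 0: 99 - 2q_M - (q_L + q_T) = 0.
Larkspur's profit: π_L = (173 - Q)q_L - (37q_L). Setting ∂π_L/∂q_L = 0: 136 - 2q_L - (q_M + q_T) = 0.
Talus's first-order condition: 133 - 2q_T - (q_M + q_L) = 0.
Adding the 3 conditions: 368 − 2Q − 2Q = 0, i.e. Q = 92.
Back-substituting: q_M = (99 − 92) = 7, q_L = (136 − 92) = 44, q_T = (133 − 92) = 41.
Total output Q = 92, so price P = 173 - 92 = 81.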